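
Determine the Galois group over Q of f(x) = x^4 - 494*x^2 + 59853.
Gal(K/Q) = V_4 (Klein four-group, Z/2Z × Z/2Z)

f factors as (x^2 - 281)(x^2 - 213), so the splitting field is K = Q(sqrt(281), sqrt(213)). The elements 281, 213, 59853 are all non-squares in Q, so sqrt(281) and sqrt(213) generate independent quadratic extensions. Thus [K:Q] = 4 and Gal(K/Q) is generated by the two order-2 automorphisms sqrt(281) ↦ -sqrt(281) and sqrt(213) ↦ -sqrt(213), giving V_4.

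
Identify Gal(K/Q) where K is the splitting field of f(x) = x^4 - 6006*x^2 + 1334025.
Gal(K/Q) = Z/2Z (cyclic of order 2)

f factors as (x^2 - 5775)(x^2 - 231), so the splitting field is K = Q(sqrt(5775), sqrt(231)). The squarefree part of 5775 is 231 and the squarefree part of 231 is also 231, so sqrt(5775) and sqrt(231) are both rational multiples of sqrt(231). Hence Q(sqrt(5775)) = Q(sqrt(231)) = Q(sqrt(231)), and the splitting field collapses to a single degree-2 extension with Galois group Z/2Z.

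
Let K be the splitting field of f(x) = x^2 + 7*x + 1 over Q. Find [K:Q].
[K:Q] = 2

The discriminant of x^2 + (7)*x + (1) is b^2 - 4c = 49 - (4) = 45. Since 45 is not a perfect square in Q, the polynomial is irreducible over Q. Its two roots generate a degree-2 extension, so [K:Q] = 2.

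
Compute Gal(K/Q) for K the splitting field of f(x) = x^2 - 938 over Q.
Gal(K/Q) = Z/2Z (cyclic of order 2)

x^2 - 938 is irreducible over Q since 938 is not a rational square. The splitting field Q(sqrt(938)) has degree 2 over Q, and its unique nontrivial automorphism is sqrt(938) ↦ -sqrt(938). Hence Gal(Q(sqrt(938))/Q) = Z/2Z.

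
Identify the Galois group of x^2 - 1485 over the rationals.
Gal(K/Q) = Z/2Z (cyclic of order 2)

x^2 - 1485 is irreducible over Q since 1485 is not a rational square. The splitting field Q(sqrt(1485)) has degree 2 over Q, and its unique nontrivial automorphism is sqrt(1485) ↦ -sqrt(1485). Hence Gal(Q(sqrt(1485))/Q) = Z/2Z.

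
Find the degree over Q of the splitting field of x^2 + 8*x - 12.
[K:Q] = 2

The discriminant of x^2 + (8)*x + (-12) is b^2 - 4c = 64 - (-48) = 112. Since 112 is not a perfect square in Q, the polynomial is irreducible over Q. Its two roots generate a degree-2 extension, so [K:Q] = 2.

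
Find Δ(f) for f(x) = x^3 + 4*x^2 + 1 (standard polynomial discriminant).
Δ = -283

For x^3 + a x^2 + b x + c the discriminant is Δ = 18 a b c - 4 a^3 c + a^2 b^2 - 4 b^3 - 27 c^2.
Plug a = 4, b = 0, c = 1:
  18*(4)*(0)*(1) - 4*(4)^3*(1) + (4)^2*(0)^2 - 4*(0)^3 - 27*(1)^2
  = 0 + (-256) + 0 + (0) + (-27)
  = -283.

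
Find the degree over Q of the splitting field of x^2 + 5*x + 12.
[K:Q] = 2

The discriminant of x^2 + (5)*x + (12) is b^2 - 4c = 25 - (48) = -23. Since -23 is not a perfect square in Q, the polynomial is irreducible over Q. Its two roots generate a degree-2 extension, so [K:Q] = 2.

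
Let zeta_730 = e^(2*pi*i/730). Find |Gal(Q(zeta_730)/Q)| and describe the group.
|Gal(Q(zeta_730)/Q)| = phi(730) = 288; group ≅ (Z/730Z)^* ≅ Z/4Z × Z/72Z

The n-th cyclotomic polynomial Φ_730(x) is the minimal polynomial of zeta_730 over Q and has degree phi(730) = 288. So Q(zeta_730) is a degree-288 Galois extension with Galois group (Z/730Z)^*. By CRT, (Z/730Z)^* ≅ (Z/2Z)^* × (Z/5Z)^* × (Z/73Z)^*. Each prime-power unit group is (Z/2Z)^* ≅ trivial group (order 1); (Z/5Z)^* ≅ Z/4Z; (Z/73Z)^* ≅ Z/72Z. Hence Gal(Q(zeta_730)/Q) ≅ Z/4Z × Z/72Z.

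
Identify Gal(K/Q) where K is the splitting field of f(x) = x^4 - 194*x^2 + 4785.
Gal(K/Q) = V_4 (Klein four-group, Z/2Z × Z/2Z)

f factors as (x^2 - 165)(x^2 - 29), so the splitting field is K = Q(sqrt(165), sqrt(29)). The elements 165, 29, 4785 are all non-squares in Q, so sqrt(165) and sqrt(29) generate independent quadratic extensions. Thus [K:Q] = 4 and Gal(K/Q) is generated by the two order-2 automorphisms sqrt(165) ↦ -sqrt(165) and sqrt(29) ↦ -sqrt(29), giving V_4.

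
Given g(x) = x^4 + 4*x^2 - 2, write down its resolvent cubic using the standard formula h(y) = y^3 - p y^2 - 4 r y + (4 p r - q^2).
h(y) = y^3 - 4*y^2 + 8*y - 32

Identify coefficients: p = 4, q = 0, r = -2.
Plug into h(y) = y^3 - p y^2 - 4 r y + (4 p r - q^2):
  h(y) = y^3 - (4) y^2 - 4*(-2) y + (4*(4)*(-2) - (0)^2)
       = y^3 + (-4) y^2 + (8) y + (-32).
Simplifying: h(y) = y^3 - 4*y^2 + 8*y - 32.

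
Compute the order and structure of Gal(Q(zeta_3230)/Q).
|Gal(Q(zeta_3230)/Q)| = phi(3230) = 1152; group ≅ (Z/3230Z)^* ≅ Z/4Z × Z/16Z × Z/18Z

The n-th cyclotomic polynomial Φ_3230(x) is the minimal polynomial of zeta_3230 over Q and has degree phi(3230) = 1152. So Q(zeta_3230) is a degree-1152 Galois extension with Galois group (Z/3230Z)^*. By CRT, (Z/3230Z)^* ≅ (Z/2Z)^* × (Z/5Z)^* × (Z/17Z)^* × (Z/19Z)^*. Each prime-power unit group is (Z/2Z)^* ≅ trivial group (order 1); (Z/5Z)^* ≅ Z/4Z; (Z/17Z)^* ≅ Z/16Z; (Z/19Z)^* ≅ Z/18Z. Hence Gal(Q(zeta_3230)/Q) ≅ Z/4Z × Z/16Z × Z/18Z.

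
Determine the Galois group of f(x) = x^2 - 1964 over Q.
Gal(K/Q) = Z/2Z (cyclic of order 2)

x^2 - 1964 is irreducible over Q since 1964 is not a rational square. The splitting field Q(sqrt(1964)) has degree 2 over Q, and its unique nontrivial automorphism is sqrt(1964) ↦ -sqrt(1964). Hence Gal(Q(sqrt(1964))/Q) = Z/2Z.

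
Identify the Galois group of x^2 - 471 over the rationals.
Gal(K/Q) = Z/2Z (cyclic of order 2)

x^2 - 471 is irreducible over Q since 471 is not a rational square. The splitting field Q(sqrt(471)) has degree 2 over Q, and its unique nontrivial automorphism is sqrt(471) ↦ -sqrt(471). Hence Gal(Q(sqrt(471))/Q) = Z/2Z.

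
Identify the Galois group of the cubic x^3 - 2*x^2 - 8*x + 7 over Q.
Gal(K/Q) = S_3 (symmetric group of order 6)

Compute the discriminant of x^3 + (-2)*x^2 + (-8)*x + (7): Δ = 3221. Since Δ is not a rational square, the Galois group is not contained in A_3; it must be the full S_3 (irreducibility of the cubic rules out anything smaller).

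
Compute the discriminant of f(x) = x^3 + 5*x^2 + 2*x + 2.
Δ = -680

For x^3 + a x^2 + b x + c the discriminant is Δ = 18 a b c - 4 a^3 c + a^2 b^2 - 4 b^3 - 27 c^2.
Plug a = 5, b = 2, c = 2:
  18*(5)*(2)*(2) - 4*(5)^3*(2) + (5)^2*(2)^2 - 4*(2)^3 - 27*(2)^2
  = 360 + (-1000) + 100 + (-32) + (-108)
  = -680.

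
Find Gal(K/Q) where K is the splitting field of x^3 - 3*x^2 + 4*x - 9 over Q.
Gal(K/Q) = S_3 (symmetric group of order 6)

Compute the discriminant of x^3 + (-3)*x^2 + (4)*x + (-9): Δ = -1327. Since Δ is not a rational square, the Galois group is not contained in A_3; it must be the full S_3 (irreducibility of the cubic rules out anything smaller).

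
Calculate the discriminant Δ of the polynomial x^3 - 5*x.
Δ = 500

For a depressed cubic x^3 + p x + q the discriminant is Δ = -4 p^3 - 27 q^2 = -4*(-5)^3 - 27*(0)^2 = 500 - 0 = 500.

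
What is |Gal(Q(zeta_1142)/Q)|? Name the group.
|Gal(Q(zeta_1142)/Q)| = phi(1142) = 570; group ≅ (Z/1142Z)^* ≅ Z/570Z

The n-th cyclotomic polynomial Φ_1142(x) is the minimal polynomial of zeta_1142 over Q and has degree phi(1142) = 570. So Q(zeta_1142) is a degree-570 Galois extension with Galois group (Z/1142Z)^*. By CRT, (Z/1142Z)^* ≅ (Z/2Z)^* × (Z/571Z)^*. Each prime-power unit group is (Z/2Z)^* ≅ trivial group (order 1); (Z/571Z)^* ≅ Z/570Z. Hence Gal(Q(zeta_1142)/Q) ≅ Z/570Z.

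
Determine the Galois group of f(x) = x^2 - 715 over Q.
Gal(K/Q) = Z/2Z (cyclic of order 2)

x^2 - 715 is irreducible over Q since 715 is not a rational square. The splitting field Q(sqrt(715)) has degree 2 over Q, and its unique nontrivial automorphism is sqrt(715) ↦ -sqrt(715). Hence Gal(Q(sqrt(715))/Q) = Z/2Z.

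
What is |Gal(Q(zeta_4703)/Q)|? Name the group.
|Gal(Q(zeta_4703)/Q)| = phi(4703) = 4702; group ≅ (Z/4703Z)^* ≅ Z/4702Z

The n-th cyclotomic polynomial Φ_4703(x) is the minimal polynomial of zeta_4703 over Q and has degree phi(4703) = 4702. So Q(zeta_4703) is a degree-4702 Galois extension with Galois group (Z/4703Z)^*. (Z/4703Z)^* is cyclic since 4703 is an odd prime power (or 4). Hence Gal(Q(zeta_4703)/Q) ≅ Z/4702Z.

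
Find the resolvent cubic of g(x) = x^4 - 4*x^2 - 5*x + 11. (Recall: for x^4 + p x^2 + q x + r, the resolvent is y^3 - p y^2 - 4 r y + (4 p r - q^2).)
h(y) = y^3 + 4*y^2 - 44*y - 201

Identify coefficients: p = -4, q = -5, r = 11.
Plug into h(y) = y^3 - p y^2 - 4 r y + (4 p r - q^2):
  h(y) = y^3 - (-4) y^2 - 4*(11) y + (4*(-4)*(11) - (-5)^2)
       = y^3 + (4) y^2 + (-44) y + (-201).
Simplifying: h(y) = y^3 + 4*y^2 - 44*y - 201.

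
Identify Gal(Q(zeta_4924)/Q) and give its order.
|Gal(Q(zeta_4924)/Q)| = phi(4924) = 2460; group ≅ (Z/4924Z)^* ≅ Z/2Z × Z/1230Z

The n-th cyclotomic polynomial Φ_4924(x) is the minimal polynomial of zeta_4924 over Q and has degree phi(4924) = 2460. So Q(zeta_4924) is a degree-2460 Galois extension with Galois group (Z/4924Z)^*. By CRT, (Z/4924Z)^* ≅ (Z/4Z)^* × (Z/1231Z)^*. Each prime-power unit group is (Z/4Z)^* ≅ Z/2Z; (Z/1231Z)^* ≅ Z/1230Z. Hence Gal(Q(zeta_4924)/Q) ≅ Z/2Z × Z/1230Z.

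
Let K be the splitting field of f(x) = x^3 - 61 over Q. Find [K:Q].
[K:Q] = 6

x^3 - 61 has one real root r = 61^(1/3) and two complex roots r*zeta_3, r*zeta_3^2 where zeta_3 = e^(2*pi*i/3). The splitting field is Q(r, zeta_3). [Q(r):Q] = 3 and [Q(zeta_3):Q] = 2 with gcd = 1, so [Q(r, zeta_3):Q] = 3 * 2 = 6.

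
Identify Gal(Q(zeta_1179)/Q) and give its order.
|Gal(Q(zeta_1179)/Q)| = phi(1179) = 780; group ≅ (Z/1179Z)^* ≅ Z/6Z × Z/130Z

The n-th cyclotomic polynomial Φ_1179(x) is the minimal polynomial of zeta_1179 over Q and has degree phi(1179) = 780. So Q(zeta_1179) is a degree-780 Galois extension with Galois group (Z/1179Z)^*. By CRT, (Z/1179Z)^* ≅ (Z/9Z)^* × (Z/131Z)^*. Each prime-power unit group is (Z/9Z)^* ≅ Z/6Z; (Z/131Z)^* ≅ Z/130Z. Hence Gal(Q(zeta_1179)/Q) ≅ Z/6Z × Z/130Z.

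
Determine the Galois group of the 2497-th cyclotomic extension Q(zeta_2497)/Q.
|Gal(Q(zeta_2497)/Q)| = phi(2497) = 2260; group ≅ (Z/2497Z)^* ≅ Z/10Z × Z/226Z

The n-th cyclotomic polynomial Φ_2497(x) is the minimal polynomial of zeta_2497 over Q and has degree phi(2497) = 2260. So Q(zeta_2497) is a degree-2260 Galois extension with Galois group (Z/2497Z)^*. By CRT, (Z/2497Z)^* ≅ (Z/11Z)^* × (Z/227Z)^*. Each prime-power unit group is (Z/11Z)^* ≅ Z/10Z; (Z/227Z)^* ≅ Z/226Z. Hence Gal(Q(zeta_2497)/Q) ≅ Z/10Z × Z/226Z.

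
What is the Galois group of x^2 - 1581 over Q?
Gal(K/Q) = Z/2Z (cyclic of order 2)

x^2 - 1581 is irreducible over Q since 1581 is not a rational square. The splitting field Q(sqrt(1581)) has degree 2 over Q, and its unique nontrivial automorphism is sqrt(1581) ↦ -sqrt(1581). Hence Gal(Q(sqrt(1581))/Q) = Z/2Z.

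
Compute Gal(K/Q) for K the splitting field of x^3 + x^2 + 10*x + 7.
Gal(K/Q) = S_3 (symmetric group of order 6)

Compute the discriminant of x^3 + (1)*x^2 + (10)*x + (7): Δ = -3991. Since Δ is not a rational square, the Galois group is not contained in A_3; it must be the full S_3 (irreducibility of the cubic rules out anything smaller).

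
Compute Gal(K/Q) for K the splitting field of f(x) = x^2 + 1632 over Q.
Gal(K/Q) = Z/2Z (cyclic of order 2)

x^2 + 1632 is irreducible over Q since -1632 is not a rational square. The splitting field Q(sqrt(-1632)) has degree 2 over Q, and its unique nontrivial automorphism is sqrt(-1632) ↦ -sqrt(-1632). Hence Gal(Q(sqrt(-1632))/Q) = Z/2Z.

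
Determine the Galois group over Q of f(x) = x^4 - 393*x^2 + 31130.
Gal(K/Q) = V_4 (Klein four-group, Z/2Z × Z/2Z)

f factors as (x^2 - 283)(x^2 - 110), so the splitting field is K = Q(sqrt(283), sqrt(110)). The elements 283, 110, 31130 are all non-squares in Q, so sqrt(283) and sqrt(110) generate independent quadratic extensions. Thus [K:Q] = 4 and Gal(K/Q) is generated by the two order-2 automorphisms sqrt(283) ↦ -sqrt(283) and sqrt(110) ↦ -sqrt(110), giving V_4.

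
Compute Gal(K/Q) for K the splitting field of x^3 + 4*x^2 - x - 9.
Gal(K/Q) = S_3 (symmetric group of order 6)

Compute the discriminant of x^3 + (4)*x^2 + (-1)*x + (-9): Δ = 785. Since Δ is not a rational square, the Galois group is not contained in A_3; it must be the full S_3 (irreducibility of the cubic rules out anything smaller).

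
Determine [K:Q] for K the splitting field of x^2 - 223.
[K:Q] = 2

The polynomial x^2 - 223 is irreducible over Q since 223 is not a perfect square. Its splitting field is Q(sqrt(223)), which has degree 2 over Q.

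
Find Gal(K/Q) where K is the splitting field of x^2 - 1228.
Gal(K/Q) = Z/2Z (cyclic of order 2)

x^2 - 1228 is irreducible over Q since 1228 is not a rational square. The splitting field Q(sqrt(1228)) has degree 2 over Q, and its unique nontrivial automorphism is sqrt(1228) ↦ -sqrt(1228). Hence Gal(Q(sqrt(1228))/Q) = Z/2Z.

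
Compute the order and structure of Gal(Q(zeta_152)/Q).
|Gal(Q(zeta_152)/Q)| = phi(152) = 72; group ≅ (Z/152Z)^* ≅ Z/2Z × Z/2Z × Z/18Z

The n-th cyclotomic polynomial Φ_152(x) is the minimal polynomial of zeta_152 over Q and has degree phi(152) = 72. So Q(zeta_152) is a degree-72 Galois extension with Galois group (Z/152Z)^*. By CRT, (Z/152Z)^* ≅ (Z/8Z)^* × (Z/19Z)^*. Each prime-power unit group is (Z/8Z)^* ≅ Z/2Z × Z/2Z; (Z/19Z)^* ≅ Z/18Z. Hence Gal(Q(zeta_152)/Q) ≅ Z/2Z × Z/2Z × Z/18Z.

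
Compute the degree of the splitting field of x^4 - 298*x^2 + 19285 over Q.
[K:Q] = 4

f factors as (x^2 - 95)(x^2 - 203); the splitting field is K = Q(sqrt(95), sqrt(203)). Since 95, 203, and 19285 are all non-squares in Q, the three subfields Q(sqrt(95)), Q(sqrt(203)), Q(sqrt(19285)) are distinct degree-2 extensions, so [K:Q] = 4 (Klein four Galois group).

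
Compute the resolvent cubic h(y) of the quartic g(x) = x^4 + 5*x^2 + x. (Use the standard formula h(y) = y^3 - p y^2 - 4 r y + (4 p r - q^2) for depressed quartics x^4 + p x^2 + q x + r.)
h(y) = y^3 - 5*y^2 - 1

Identify coefficients: p = 5, q = 1, r = 0.
Plug into h(y) = y^3 - p y^2 - 4 r y + (4 p r - q^2):
  h(y) = y^3 - (5) y^2 - 4*(0) y + (4*(5)*(0) - (1)^2)
       = y^3 + (-5) y^2 + (0) y + (-1).
Simplifying: h(y) = y^3 - 5*y^2 - 1.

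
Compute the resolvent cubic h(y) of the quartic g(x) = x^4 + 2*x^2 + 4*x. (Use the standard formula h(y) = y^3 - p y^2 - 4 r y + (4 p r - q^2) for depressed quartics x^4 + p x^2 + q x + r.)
h(y) = y^3 - 2*y^2 - 16

Identify coefficients: p = 2, q = 4, r = 0.
Plug into h(y) = y^3 - p y^2 - 4 r y + (4 p r - q^2):
  h(y) = y^3 - (2) y^2 - 4*(0) y + (4*(2)*(0) - (4)^2)
       = y^3 + (-2) y^2 + (0) y + (-16).
Simplifying: h(y) = y^3 - 2*y^2 - 16.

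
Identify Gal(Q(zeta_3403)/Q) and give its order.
|Gal(Q(zeta_3403)/Q)| = phi(3403) = 3280; group ≅ (Z/3403Z)^* ≅ Z/40Z × Z/82Z

The n-th cyclotomic polynomial Φ_3403(x) is the minimal polynomial of zeta_3403 over Q and has degree phi(3403) = 3280. So Q(zeta_3403) is a degree-3280 Galois extension with Galois group (Z/3403Z)^*. By CRT, (Z/3403Z)^* ≅ (Z/41Z)^* × (Z/83Z)^*. Each prime-power unit group is (Z/41Z)^* ≅ Z/40Z; (Z/83Z)^* ≅ Z/82Z. Hence Gal(Q(zeta_3403)/Q) ≅ Z/40Z × Z/82Z.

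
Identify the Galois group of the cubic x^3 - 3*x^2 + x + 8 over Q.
Gal(K/Q) = S_3 (symmetric group of order 6)

Compute the discriminant of x^3 + (-3)*x^2 + (1)*x + (8): Δ = -1291. Since Δ is not a rational square, the Galois group is not contained in A_3; it must be the full S_3 (irreducibility of the cubic rules out anything smaller).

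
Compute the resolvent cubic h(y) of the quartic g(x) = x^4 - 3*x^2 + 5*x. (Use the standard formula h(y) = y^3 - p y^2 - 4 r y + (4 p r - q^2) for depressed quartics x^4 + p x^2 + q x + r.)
h(y) = y^3 + 3*y^2 - 25

Identify coefficients: p = -3, q = 5, r = 0.
Plug into h(y) = y^3 - p y^2 - 4 r y + (4 p r - q^2):
  h(y) = y^3 - (-3) y^2 - 4*(0) y + (4*(-3)*(0) - (5)^2)
       = y^3 + (3) y^2 + (0) y + (-25).
Simplifying: h(y) = y^3 + 3*y^2 - 25.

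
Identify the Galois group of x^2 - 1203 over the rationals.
Gal(K/Q) = Z/2Z (cyclic of order 2)

x^2 - 1203 is irreducible over Q since 1203 is not a rational square. The splitting field Q(sqrt(1203)) has degree 2 over Q, and its unique nontrivial automorphism is sqrt(1203) ↦ -sqrt(1203). Hence Gal(Q(sqrt(1203))/Q) = Z/2Z.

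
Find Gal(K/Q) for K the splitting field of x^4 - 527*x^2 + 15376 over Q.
Gal(K/Q) = Z/2Z (cyclic of order 2)

f factors as (x^2 - 496)(x^2 - 31), so the splitting field is K = Q(sqrt(496), sqrt(31)). The squarefree part of 496 is 31 and the squarefree part of 31 is also 31, so sqrt(496) and sqrt(31) are both rational multiples of sqrt(31). Hence Q(sqrt(496)) = Q(sqrt(31)) = Q(sqrt(31)), and the splitting field collapses to a single degree-2 extension with Galois group Z/2Z.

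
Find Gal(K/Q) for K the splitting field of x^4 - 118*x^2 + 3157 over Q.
Gal(K/Q) = V_4 (Klein four-group, Z/2Z × Z/2Z)

f factors as (x^2 - 77)(x^2 - 41), so the splitting field is K = Q(sqrt(77), sqrt(41)). The elements 77, 41, 3157 are all non-squares in Q, so sqrt(77) and sqrt(41) generate independent quadratic extensions. Thus [K:Q] = 4 and Gal(K/Q) is generated by the two order-2 automorphisms sqrt(77) ↦ -sqrt(77) and sqrt(41) ↦ -sqrt(41), giving V_4.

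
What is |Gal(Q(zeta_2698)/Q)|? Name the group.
|Gal(Q(zeta_2698)/Q)| = phi(2698) = 1260; group ≅ (Z/2698Z)^* ≅ Z/18Z × Z/70Z

The n-th cyclotomic polynomial Φ_2698(x) is the minimal polynomial of zeta_2698 over Q and has degree phi(2698) = 1260. So Q(zeta_2698) is a degree-1260 Galois extension with Galois group (Z/2698Z)^*. By CRT, (Z/2698Z)^* ≅ (Z/2Z)^* × (Z/19Z)^* × (Z/71Z)^*. Each prime-power unit group is (Z/2Z)^* ≅ trivial group (order 1); (Z/19Z)^* ≅ Z/18Z; (Z/71Z)^* ≅ Z/70Z. Hence Gal(Q(zeta_2698)/Q) ≅ Z/18Z × Z/70Z.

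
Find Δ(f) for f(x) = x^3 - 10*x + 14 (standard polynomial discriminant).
Δ = -1292

For a depressed cubic x^3 + p x + q the discriminant is Δ = -4 p^3 - 27 q^2 = -4*(-10)^3 - 27*(14)^2 = 4000 - 5292 = -1292.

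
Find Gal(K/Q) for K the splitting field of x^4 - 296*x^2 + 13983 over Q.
Gal(K/Q) = V_4 (Klein four-group, Z/2Z × Z/2Z)

f factors as (x^2 - 59)(x^2 - 237), so the splitting field is K = Q(sqrt(59), sqrt(237)). The elements 59, 237, 13983 are all non-squares in Q, so sqrt(59) and sqrt(237) generate independent quadratic extensions. Thus [K:Q] = 4 and Gal(K/Q) is generated by the two order-2 automorphisms sqrt(59) ↦ -sqrt(59) and sqrt(237) ↦ -sqrt(237), giving V_4.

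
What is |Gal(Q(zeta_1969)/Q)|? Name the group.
|Gal(Q(zeta_1969)/Q)| = phi(1969) = 1780; group ≅ (Z/1969Z)^* ≅ Z/10Z × Z/178Z

The n-th cyclotomic polynomial Φ_1969(x) is the minimal polynomial of zeta_1969 over Q and has degree phi(1969) = 1780. So Q(zeta_1969) is a degree-1780 Galois extension with Galois group (Z/1969Z)^*. By CRT, (Z/1969Z)^* ≅ (Z/11Z)^* × (Z/179Z)^*. Each prime-power unit group is (Z/11Z)^* ≅ Z/10Z; (Z/179Z)^* ≅ Z/178Z. Hence Gal(Q(zeta_1969)/Q) ≅ Z/10Z × Z/178Z.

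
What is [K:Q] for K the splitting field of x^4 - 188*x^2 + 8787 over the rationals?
[K:Q] = 4

f factors as (x^2 - 101)(x^2 - 87); the splitting field is K = Q(sqrt(101), sqrt(87)). Since 101, 87, and 8787 are all non-squares in Q, the three subfields Q(sqrt(101)), Q(sqrt(87)), Q(sqrt(8787)) are distinct degree-2 extensions, so [K:Q] = 4 (Klein four Galois group).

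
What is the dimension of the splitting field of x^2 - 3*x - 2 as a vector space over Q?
[K:Q] = 2

The discriminant of x^2 + (-3)*x + (-2) is b^2 - 4c = 9 - (-8) = 17. Since 17 is not a perfect square in Q, the polynomial is irreducible over Q. Its two roots generate a degree-2 extension, so [K:Q] = 2.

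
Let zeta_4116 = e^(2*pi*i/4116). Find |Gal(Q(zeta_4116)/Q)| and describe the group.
|Gal(Q(zeta_4116)/Q)| = phi(4116) = 1176; group ≅ (Z/4116Z)^* ≅ Z/2Z × Z/2Z × Z/294Z

The n-th cyclotomic polynomial Φ_4116(x) is the minimal polynomial of zeta_4116 over Q and has degree phi(4116) = 1176. So Q(zeta_4116) is a degree-1176 Galois extension with Galois group (Z/4116Z)^*. By CRT, (Z/4116Z)^* ≅ (Z/4Z)^* × (Z/3Z)^* × (Z/343Z)^*. Each prime-power unit group is (Z/4Z)^* ≅ Z/2Z; (Z/3Z)^* ≅ Z/2Z; (Z/343Z)^* ≅ Z/294Z. Hence Gal(Q(zeta_4116)/Q) ≅ Z/2Z × Z/2Z × Z/294Z.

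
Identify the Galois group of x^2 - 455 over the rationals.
Gal(K/Q) = Z/2Z (cyclic of order 2)

x^2 - 455 is irreducible over Q since 455 is not a rational square. The splitting field Q(sqrt(455)) has degree 2 over Q, and its unique nontrivial automorphism is sqrt(455) ↦ -sqrt(455). Hence Gal(Q(sqrt(455))/Q) = Z/2Z.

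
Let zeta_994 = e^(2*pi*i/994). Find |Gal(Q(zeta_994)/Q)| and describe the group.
|Gal(Q(zeta_994)/Q)| = phi(994) = 420; group ≅ (Z/994Z)^* ≅ Z/6Z × Z/70Z

The n-th cyclotomic polynomial Φ_994(x) is the minimal polynomial of zeta_994 over Q and has degree phi(994) = 420. So Q(zeta_994) is a degree-420 Galois extension with Galois group (Z/994Z)^*. By CRT, (Z/994Z)^* ≅ (Z/2Z)^* × (Z/7Z)^* × (Z/71Z)^*. Each prime-power unit group is (Z/2Z)^* ≅ trivial group (order 1); (Z/7Z)^* ≅ Z/6Z; (Z/71Z)^* ≅ Z/70Z. Hence Gal(Q(zeta_994)/Q) ≅ Z/6Z × Z/70Z.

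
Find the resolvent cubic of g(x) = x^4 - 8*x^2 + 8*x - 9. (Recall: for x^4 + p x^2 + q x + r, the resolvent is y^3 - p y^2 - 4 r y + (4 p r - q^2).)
h(y) = y^3 + 8*y^2 + 36*y + 224

Identify coefficients: p = -8, q = 8, r = -9.
Plug into h(y) = y^3 - p y^2 - 4 r y + (4 p r - q^2):
  h(y) = y^3 - (-8) y^2 - 4*(-9) y + (4*(-8)*(-9) - (8)^2)
       = y^3 + (8) y^2 + (36) y + (224).
Simplifying: h(y) = y^3 + 8*y^2 + 36*y + 224.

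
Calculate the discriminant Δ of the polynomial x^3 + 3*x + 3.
Δ = -351

For a depressed cubic x^3 + p x + q the discriminant is Δ = -4 p^3 - 27 q^2 = -4*(3)^3 - 27*(3)^2 = -108 - 243 = -351.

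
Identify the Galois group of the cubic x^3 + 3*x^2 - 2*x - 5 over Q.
Gal(K/Q) = S_3 (symmetric group of order 6)

Compute the discriminant of x^3 + (3)*x^2 + (-2)*x + (-5): Δ = 473. Since Δ is not a rational square, the Galois group is not contained in A_3; it must be the full S_3 (irreducibility of the cubic rules out anything smaller).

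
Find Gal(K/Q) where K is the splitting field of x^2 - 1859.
Gal(K/Q) = Z/2Z (cyclic of order 2)

x^2 - 1859 is irreducible over Q since 1859 is not a rational square. The splitting field Q(sqrt(1859)) has degree 2 over Q, and its unique nontrivial automorphism is sqrt(1859) ↦ -sqrt(1859). Hence Gal(Q(sqrt(1859))/Q) = Z/2Z.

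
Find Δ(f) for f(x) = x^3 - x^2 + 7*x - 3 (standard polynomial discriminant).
Δ = -1200

For x^3 + a x^2 + b x + c the discriminant is Δ = 18 a b c - 4 a^3 c + a^2 b^2 - 4 b^3 - 27 c^2.
Plug a = -1, b = 7, c = -3:
  18*(-1)*(7)*(-3) - 4*(-1)^3*(-3) + (-1)^2*(7)^2 - 4*(7)^3 - 27*(-3)^2
  = 378 + (-12) + 49 + (-1372) + (-243)
  = -1200.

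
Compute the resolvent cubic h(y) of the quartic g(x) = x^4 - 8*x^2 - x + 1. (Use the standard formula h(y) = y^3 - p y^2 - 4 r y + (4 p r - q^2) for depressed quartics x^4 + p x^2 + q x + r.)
h(y) = y^3 + 8*y^2 - 4*y - 33

Identify coefficients: p = -8, q = -1, r = 1.
Plug into h(y) = y^3 - p y^2 - 4 r y + (4 p r - q^2):
  h(y) = y^3 - (-8) y^2 - 4*(1) y + (4*(-8)*(1) - (-1)^2)
       = y^3 + (8) y^2 + (-4) y + (-33).
Simplifying: h(y) = y^3 + 8*y^2 - 4*y - 33.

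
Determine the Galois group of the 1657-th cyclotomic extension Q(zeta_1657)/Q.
|Gal(Q(zeta_1657)/Q)| = phi(1657) = 1656; group ≅ (Z/1657Z)^* ≅ Z/1656Z

The n-th cyclotomic polynomial Φ_1657(x) is the minimal polynomial of zeta_1657 over Q and has degree phi(1657) = 1656. So Q(zeta_1657) is a degree-1656 Galois extension with Galois group (Z/1657Z)^*. (Z/1657Z)^* is cyclic since 1657 is an odd prime power (or 4). Hence Gal(Q(zeta_1657)/Q) ≅ Z/1656Z.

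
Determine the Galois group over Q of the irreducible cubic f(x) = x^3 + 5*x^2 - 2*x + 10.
Gal(K/Q) = S_3 (symmetric group of order 6)

Compute the discriminant of x^3 + (5)*x^2 + (-2)*x + (10): Δ = -9368. Since Δ is not a rational square, the Galois group is not contained in A_3; it must be the full S_3 (irreducibility of the cubic rules out anything smaller).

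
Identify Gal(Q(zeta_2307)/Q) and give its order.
|Gal(Q(zeta_2307)/Q)| = phi(2307) = 1536; group ≅ (Z/2307Z)^* ≅ Z/2Z × Z/768Z

The n-th cyclotomic polynomial Φ_2307(x) is the minimal polynomial of zeta_2307 over Q and has degree phi(2307) = 1536. So Q(zeta_2307) is a degree-1536 Galois extension with Galois group (Z/2307Z)^*. By CRT, (Z/2307Z)^* ≅ (Z/3Z)^* × (Z/769Z)^*. Each prime-power unit group is (Z/3Z)^* ≅ Z/2Z; (Z/769Z)^* ≅ Z/768Z. Hence Gal(Q(zeta_2307)/Q) ≅ Z/2Z × Z/768Z.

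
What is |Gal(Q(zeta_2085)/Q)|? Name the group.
|Gal(Q(zeta_2085)/Q)| = phi(2085) = 1104; group ≅ (Z/2085Z)^* ≅ Z/2Z × Z/4Z × Z/138Z

The n-th cyclotomic polynomial Φ_2085(x) is the minimal polynomial of zeta_2085 over Q and has degree phi(2085) = 1104. So Q(zeta_2085) is a degree-1104 Galois extension with Galois group (Z/2085Z)^*. By CRT, (Z/2085Z)^* ≅ (Z/3Z)^* × (Z/5Z)^* × (Z/139Z)^*. Each prime-power unit group is (Z/3Z)^* ≅ Z/2Z; (Z/5Z)^* ≅ Z/4Z; (Z/139Z)^* ≅ Z/138Z. Hence Gal(Q(zeta_2085)/Q) ≅ Z/2Z × Z/4Z × Z/138Z.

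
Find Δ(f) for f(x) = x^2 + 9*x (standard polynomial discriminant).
Δ = 81

For a quadratic a x^2 + b x + c the discriminant is Δ = b^2 - 4ac = (9)^2 - 4*(1)*(0) = 81 - (0) = 81.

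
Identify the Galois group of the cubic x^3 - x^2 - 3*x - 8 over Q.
Gal(K/Q) = S_3 (symmetric group of order 6)

Compute the discriminant of x^3 + (-1)*x^2 + (-3)*x + (-8): Δ = -2075. Since Δ is not a rational square, the Galois group is not contained in A_3; it must be the full S_3 (irreducibility of the cubic rules out anything smaller).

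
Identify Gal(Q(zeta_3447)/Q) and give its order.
|Gal(Q(zeta_3447)/Q)| = phi(3447) = 2292; group ≅ (Z/3447Z)^* ≅ Z/6Z × Z/382Z

The n-th cyclotomic polynomial Φ_3447(x) is the minimal polynomial of zeta_3447 over Q and has degree phi(3447) = 2292. So Q(zeta_3447) is a degree-2292 Galois extension with Galois group (Z/3447Z)^*. By CRT, (Z/3447Z)^* ≅ (Z/9Z)^* × (Z/383Z)^*. Each prime-power unit group is (Z/9Z)^* ≅ Z/6Z; (Z/383Z)^* ≅ Z/382Z. Hence Gal(Q(zeta_3447)/Q) ≅ Z/6Z × Z/382Z.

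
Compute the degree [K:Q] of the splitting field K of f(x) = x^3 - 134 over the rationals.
[K:Q] = 6

x^3 - 134 has one real root r = 134^(1/3) and two complex roots r*zeta_3, r*zeta_3^2 where zeta_3 = e^(2*pi*i/3). The splitting field is Q(r, zeta_3). [Q(r):Q] = 3 and [Q(zeta_3):Q] = 2 with gcd = 1, so [Q(r, zeta_3):Q] = 3 * 2 = 6.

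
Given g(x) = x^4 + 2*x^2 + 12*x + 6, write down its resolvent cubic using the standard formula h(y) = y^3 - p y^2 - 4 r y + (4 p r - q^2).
h(y) = y^3 - 2*y^2 - 24*y - 96

Identify coefficients: p = 2, q = 12, r = 6.
Plug into h(y) = y^3 - p y^2 - 4 r y + (4 p r - q^2):
  h(y) = y^3 - (2) y^2 - 4*(6) y + (4*(2)*(6) - (12)^2)
       = y^3 + (-2) y^2 + (-24) y + (-96).
Simplifying: h(y) = y^3 - 2*y^2 - 24*y - 96.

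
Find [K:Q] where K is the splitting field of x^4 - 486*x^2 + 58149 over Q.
[K:Q] = 4

f factors as (x^2 - 213)(x^2 - 273); the splitting field is K = Q(sqrt(213), sqrt(273)). Since 213, 273, and 58149 are all non-squares in Q, the three subfields Q(sqrt(213)), Q(sqrt(273)), Q(sqrt(58149)) are distinct degree-2 extensions, so [K:Q] = 4 (Klein four Galois group).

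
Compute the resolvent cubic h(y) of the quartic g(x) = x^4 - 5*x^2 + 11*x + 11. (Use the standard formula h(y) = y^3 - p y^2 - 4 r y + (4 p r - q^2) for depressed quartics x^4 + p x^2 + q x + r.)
h(y) = y^3 + 5*y^2 - 44*y - 341

Identify coefficients: p = -5, q = 11, r = 11.
Plug into h(y) = y^3 - p y^2 - 4 r y + (4 p r - q^2):
  h(y) = y^3 - (-5) y^2 - 4*(11) y + (4*(-5)*(11) - (11)^2)
       = y^3 + (5) y^2 + (-44) y + (-341).
Simplifying: h(y) = y^3 + 5*y^2 - 44*y - 341.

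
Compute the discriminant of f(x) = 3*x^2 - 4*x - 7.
Δ = 100

For a quadratic a x^2 + b x + c the discriminant is Δ = b^2 - 4ac = (-4)^2 - 4*(3)*(-7) = 16 - (-84) = 100.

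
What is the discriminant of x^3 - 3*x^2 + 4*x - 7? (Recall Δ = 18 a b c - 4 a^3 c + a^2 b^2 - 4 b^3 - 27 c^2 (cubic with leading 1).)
Δ = -679

For x^3 + a x^2 + b x + c the discriminant is Δ = 18 a b c - 4 a^3 c + a^2 b^2 - 4 b^3 - 27 c^2.
Plug a = -3, b = 4, c = -7:
  18*(-3)*(4)*(-7) - 4*(-3)^3*(-7) + (-3)^2*(4)^2 - 4*(4)^3 - 27*(-7)^2
  = 1512 + (-756) + 144 + (-256) + (-1323)
  = -679.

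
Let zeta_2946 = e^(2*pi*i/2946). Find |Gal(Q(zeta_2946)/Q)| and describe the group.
|Gal(Q(zeta_2946)/Q)| = phi(2946) = 980; group ≅ (Z/2946Z)^* ≅ Z/2Z × Z/490Z

The n-th cyclotomic polynomial Φ_2946(x) is the minimal polynomial of zeta_2946 over Q and has degree phi(2946) = 980. So Q(zeta_2946) is a degree-980 Galois extension with Galois group (Z/2946Z)^*. By CRT, (Z/2946Z)^* ≅ (Z/2Z)^* × (Z/3Z)^* × (Z/491Z)^*. Each prime-power unit group is (Z/2Z)^* ≅ trivial group (order 1); (Z/3Z)^* ≅ Z/2Z; (Z/491Z)^* ≅ Z/490Z. Hence Gal(Q(zeta_2946)/Q) ≅ Z/2Z × Z/490Z.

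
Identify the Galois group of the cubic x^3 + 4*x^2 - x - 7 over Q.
Gal(K/Q) = S_3 (symmetric group of order 6)

Compute the discriminant of x^3 + (4)*x^2 + (-1)*x + (-7): Δ = 993. Since Δ is not a rational square, the Galois group is not contained in A_3; it must be the full S_3 (irreducibility of the cubic rules out anything smaller).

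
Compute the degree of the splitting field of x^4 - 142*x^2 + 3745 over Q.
[K:Q] = 4

f factors as (x^2 - 35)(x^2 - 107); the splitting field is K = Q(sqrt(35), sqrt(107)). Since 35, 107, and 3745 are all non-squares in Q, the three subfields Q(sqrt(35)), Q(sqrt(107)), Q(sqrt(3745)) are distinct degree-2 extensions, so [K:Q] = 4 (Klein four Galois group).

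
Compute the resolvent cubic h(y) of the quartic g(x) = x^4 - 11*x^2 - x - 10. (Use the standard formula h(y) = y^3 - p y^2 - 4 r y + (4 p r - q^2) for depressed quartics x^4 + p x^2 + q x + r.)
h(y) = y^3 + 11*y^2 + 40*y + 439

Identify coefficients: p = -11, q = -1, r = -10.
Plug into h(y) = y^3 - p y^2 - 4 r y + (4 p r - q^2):
  h(y) = y^3 - (-11) y^2 - 4*(-10) y + (4*(-11)*(-10) - (-1)^2)
       = y^3 + (11) y^2 + (40) y + (439).
Simplifying: h(y) = y^3 + 11*y^2 + 40*y + 439.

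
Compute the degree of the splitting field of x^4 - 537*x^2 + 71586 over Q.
[K:Q] = 4

f factors as (x^2 - 246)(x^2 - 291); the splitting field is K = Q(sqrt(246), sqrt(291)). Since 246, 291, and 71586 are all non-squares in Q, the three subfields Q(sqrt(246)), Q(sqrt(291)), Q(sqrt(71586)) are distinct degree-2 extensions, so [K:Q] = 4 (Klein four Galois group).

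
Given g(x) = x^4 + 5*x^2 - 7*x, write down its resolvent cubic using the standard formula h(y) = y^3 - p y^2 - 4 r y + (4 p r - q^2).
h(y) = y^3 - 5*y^2 - 49

Identify coefficients: p = 5, q = -7, r = 0.
Plug into h(y) = y^3 - p y^2 - 4 r y + (4 p r - q^2):
  h(y) = y^3 - (5) y^2 - 4*(0) y + (4*(5)*(0) - (-7)^2)
       = y^3 + (-5) y^2 + (0) y + (-49).
Simplifying: h(y) = y^3 - 5*y^2 - 49.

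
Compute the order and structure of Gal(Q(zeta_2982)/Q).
|Gal(Q(zeta_2982)/Q)| = phi(2982) = 840; group ≅ (Z/2982Z)^* ≅ Z/2Z × Z/6Z × Z/70Z

The n-th cyclotomic polynomial Φ_2982(x) is the minimal polynomial of zeta_2982 over Q and has degree phi(2982) = 840. So Q(zeta_2982) is a degree-840 Galois extension with Galois group (Z/2982Z)^*. By CRT, (Z/2982Z)^* ≅ (Z/2Z)^* × (Z/3Z)^* × (Z/7Z)^* × (Z/71Z)^*. Each prime-power unit group is (Z/2Z)^* ≅ trivial group (order 1); (Z/3Z)^* ≅ Z/2Z; (Z/7Z)^* ≅ Z/6Z; (Z/71Z)^* ≅ Z/70Z. Hence Gal(Q(zeta_2982)/Q) ≅ Z/2Z × Z/6Z × Z/70Z.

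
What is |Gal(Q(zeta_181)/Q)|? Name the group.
|Gal(Q(zeta_181)/Q)| = phi(181) = 180; group ≅ (Z/181Z)^* ≅ Z/180Z

The n-th cyclotomic polynomial Φ_181(x) is the minimal polynomial of zeta_181 over Q and has degree phi(181) = 180. So Q(zeta_181) is a degree-180 Galois extension with Galois group (Z/181Z)^*. (Z/181Z)^* is cyclic since 181 is an odd prime power (or 4). Hence Gal(Q(zeta_181)/Q) ≅ Z/180Z.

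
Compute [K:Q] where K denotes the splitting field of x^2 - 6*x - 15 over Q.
[K:Q] = 2

The discriminant of x^2 + (-6)*x + (-15) is b^2 - 4c = 36 - (-60) = 96. Since 96 is not a perfect square in Q, the polynomial is irreducible over Q. Its two roots generate a degree-2 extension, so [K:Q] = 2.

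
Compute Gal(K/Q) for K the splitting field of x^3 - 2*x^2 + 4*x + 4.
Gal(K/Q) = S_3 (symmetric group of order 6)

Compute the discriminant of x^3 + (-2)*x^2 + (4)*x + (4): Δ = -1072. Since Δ is not a rational square, the Galois group is not contained in A_3; it must be the full S_3 (irreducibility of the cubic rules out anything smaller).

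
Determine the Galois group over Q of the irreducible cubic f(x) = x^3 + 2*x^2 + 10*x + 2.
Gal(K/Q) = S_3 (symmetric group of order 6)

Compute the discriminant of x^3 + (2)*x^2 + (10)*x + (2): Δ = -3052. Since Δ is not a rational square, the Galois group is not contained in A_3; it must be the full S_3 (irreducibility of the cubic rules out anything smaller).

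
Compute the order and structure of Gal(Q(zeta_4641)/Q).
|Gal(Q(zeta_4641)/Q)| = phi(4641) = 2304; group ≅ (Z/4641Z)^* ≅ Z/2Z × Z/6Z × Z/12Z × Z/16Z

The n-th cyclotomic polynomial Φ_4641(x) is the minimal polynomial of zeta_4641 over Q and has degree phi(4641) = 2304. So Q(zeta_4641) is a degree-2304 Galois extension with Galois group (Z/4641Z)^*. By CRT, (Z/4641Z)^* ≅ (Z/3Z)^* × (Z/7Z)^* × (Z/13Z)^* × (Z/17Z)^*. Each prime-power unit group is (Z/3Z)^* ≅ Z/2Z; (Z/7Z)^* ≅ Z/6Z; (Z/13Z)^* ≅ Z/12Z; (Z/17Z)^* ≅ Z/16Z. Hence Gal(Q(zeta_4641)/Q) ≅ Z/2Z × Z/6Z × Z/12Z × Z/16Z.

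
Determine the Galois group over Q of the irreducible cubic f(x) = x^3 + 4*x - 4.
Gal(K/Q) = S_3 (symmetric group of order 6)

Compute the discriminant of x^3 + (0)*x^2 + (4)*x + (-4): Δ = -688. Since Δ is not a rational square, the Galois group is not contained in A_3; it must be the full S_3 (irreducibility of the cubic rules out anything smaller).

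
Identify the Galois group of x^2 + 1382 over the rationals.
Gal(K/Q) = Z/2Z (cyclic of order 2)

x^2 + 1382 is irreducible over Q since -1382 is not a rational square. The splitting field Q(sqrt(-1382)) has degree 2 over Q, and its unique nontrivial automorphism is sqrt(-1382) ↦ -sqrt(-1382). Hence Gal(Q(sqrt(-1382))/Q) = Z/2Z.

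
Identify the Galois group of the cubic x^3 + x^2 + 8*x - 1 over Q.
Gal(K/Q) = S_3 (symmetric group of order 6)

Compute the discriminant of x^3 + (1)*x^2 + (8)*x + (-1): Δ = -2151. Since Δ is not a rational square, the Galois group is not contained in A_3; it must be the full S_3 (irreducibility of the cubic rules out anything smaller).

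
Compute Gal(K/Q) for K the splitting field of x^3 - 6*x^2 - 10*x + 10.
Gal(K/Q) = S_3 (symmetric group of order 6)

Compute the discriminant of x^3 + (-6)*x^2 + (-10)*x + (10): Δ = 24340. Since Δ is not a rational square, the Galois group is not contained in A_3; it must be the full S_3 (irreducibility of the cubic rules out anything smaller).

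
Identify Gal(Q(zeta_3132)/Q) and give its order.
|Gal(Q(zeta_3132)/Q)| = phi(3132) = 1008; group ≅ (Z/3132Z)^* ≅ Z/2Z × Z/18Z × Z/28Z

The n-th cyclotomic polynomial Φ_3132(x) is the minimal polynomial of zeta_3132 over Q and has degree phi(3132) = 1008. So Q(zeta_3132) is a degree-1008 Galois extension with Galois group (Z/3132Z)^*. By CRT, (Z/3132Z)^* ≅ (Z/4Z)^* × (Z/27Z)^* × (Z/29Z)^*. Each prime-power unit group is (Z/4Z)^* ≅ Z/2Z; (Z/27Z)^* ≅ Z/18Z; (Z/29Z)^* ≅ Z/28Z. Hence Gal(Q(zeta_3132)/Q) ≅ Z/2Z × Z/18Z × Z/28Z.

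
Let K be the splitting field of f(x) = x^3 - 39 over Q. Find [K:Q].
[K:Q] = 6

x^3 - 39 has one real root r = 39^(1/3) and two complex roots r*zeta_3, r*zeta_3^2 where zeta_3 = e^(2*pi*i/3). The splitting field is Q(r, zeta_3). [Q(r):Q] = 3 and [Q(zeta_3):Q] = 2 with gcd = 1, so [Q(r, zeta_3):Q] = 3 * 2 = 6.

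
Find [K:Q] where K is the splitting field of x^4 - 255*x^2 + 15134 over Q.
[K:Q] = 4

f factors as (x^2 - 94)(x^2 - 161); the splitting field is K = Q(sqrt(94), sqrt(161)). Since 94, 161, and 15134 are all non-squares in Q, the three subfields Q(sqrt(94)), Q(sqrt(161)), Q(sqrt(15134)) are distinct degree-2 extensions, so [K:Q] = 4 (Klein four Galois group).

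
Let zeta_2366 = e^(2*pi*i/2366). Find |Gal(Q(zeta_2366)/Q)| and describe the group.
|Gal(Q(zeta_2366)/Q)| = phi(2366) = 936; group ≅ (Z/2366Z)^* ≅ Z/6Z × Z/156Z

The n-th cyclotomic polynomial Φ_2366(x) is the minimal polynomial of zeta_2366 over Q and has degree phi(2366) = 936. So Q(zeta_2366) is a degree-936 Galois extension with Galois group (Z/2366Z)^*. By CRT, (Z/2366Z)^* ≅ (Z/2Z)^* × (Z/7Z)^* × (Z/169Z)^*. Each prime-power unit group is (Z/2Z)^* ≅ trivial group (order 1); (Z/7Z)^* ≅ Z/6Z; (Z/169Z)^* ≅ Z/156Z. Hence Gal(Q(zeta_2366)/Q) ≅ Z/6Z × Z/156Z.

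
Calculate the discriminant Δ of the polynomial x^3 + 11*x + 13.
Δ = -9887

For a depressed cubic x^3 + p x + q the discriminant is Δ = -4 p^3 - 27 q^2 = -4*(11)^3 - 27*(13)^2 = -5324 - 4563 = -9887.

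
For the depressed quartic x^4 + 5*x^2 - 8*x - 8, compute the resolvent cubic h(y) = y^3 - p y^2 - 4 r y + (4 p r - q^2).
h(y) = y^3 - 5*y^2 + 32*y - 224

Identify coefficients: p = 5, q = -8, r = -8.
Plug into h(y) = y^3 - p y^2 - 4 r y + (4 p r - q^2):
  h(y) = y^3 - (5) y^2 - 4*(-8) y + (4*(5)*(-8) - (-8)^2)
       = y^3 + (-5) y^2 + (32) y + (-224).
Simplifying: h(y) = y^3 - 5*y^2 + 32*y - 224.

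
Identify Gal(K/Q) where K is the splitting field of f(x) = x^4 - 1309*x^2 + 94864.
Gal(K/Q) = Z/2Z (cyclic of order 2)

f factors as (x^2 - 77)(x^2 - 1232), so the splitting field is K = Q(sqrt(77), sqrt(1232)). The squarefree part of 77 is 77 and the squarefree part of 1232 is also 77, so sqrt(77) and sqrt(1232) are both rational multiples of sqrt(77). Hence Q(sqrt(77)) = Q(sqrt(1232)) = Q(sqrt(77)), and the splitting field collapses to a single degree-2 extension with Galois group Z/2Z.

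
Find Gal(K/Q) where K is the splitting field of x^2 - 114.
Gal(K/Q) = Z/2Z (cyclic of order 2)

x^2 - 114 is irreducible over Q since 114 is not a rational square. The splitting field Q(sqrt(114)) has degree 2 over Q, and its unique nontrivial automorphism is sqrt(114) ↦ -sqrt(114). Hence Gal(Q(sqrt(114))/Q) = Z/2Z.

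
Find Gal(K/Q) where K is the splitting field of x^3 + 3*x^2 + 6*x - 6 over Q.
Gal(K/Q) = S_3 (symmetric group of order 6)

Compute the discriminant of x^3 + (3)*x^2 + (6)*x + (-6): Δ = -2808. Since Δ is not a rational square, the Galois group is not contained in A_3; it must be the full S_3 (irreducibility of the cubic rules out anything smaller).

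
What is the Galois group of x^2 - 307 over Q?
Gal(K/Q) = Z/2Z (cyclic of order 2)

x^2 - 307 is irreducible over Q since 307 is not a rational square. The splitting field Q(sqrt(307)) has degree 2 over Q, and its unique nontrivial automorphism is sqrt(307) ↦ -sqrt(307). Hence Gal(Q(sqrt(307))/Q) = Z/2Z.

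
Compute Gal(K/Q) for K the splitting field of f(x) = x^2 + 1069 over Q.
Gal(K/Q) = Z/2Z (cyclic of order 2)

x^2 + 1069 is irreducible over Q since -1069 is not a rational square. The splitting field Q(sqrt(-1069)) has degree 2 over Q, and its unique nontrivial automorphism is sqrt(-1069) ↦ -sqrt(-1069). Hence Gal(Q(sqrt(-1069))/Q) = Z/2Z.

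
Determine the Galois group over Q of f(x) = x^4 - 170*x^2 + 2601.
Gal(K/Q) = Z/2Z (cyclic of order 2)

f factors as (x^2 - 17)(x^2 - 153), so the splitting field is K = Q(sqrt(17), sqrt(153)). The squarefree part of 17 is 17 and the squarefree part of 153 is also 17, so sqrt(17) and sqrt(153) are both rational multiples of sqrt(17). Hence Q(sqrt(17)) = Q(sqrt(153)) = Q(sqrt(17)), and the splitting field collapses to a single degree-2 extension with Galois group Z/2Z.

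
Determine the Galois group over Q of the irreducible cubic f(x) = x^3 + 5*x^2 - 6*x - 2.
Gal(K/Q) = S_3 (symmetric group of order 6)

Compute the discriminant of x^3 + (5)*x^2 + (-6)*x + (-2): Δ = 3736. Since Δ is not a rational square, the Galois group is not contained in A_3; it must be the full S_3 (irreducibility of the cubic rules out anything smaller).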